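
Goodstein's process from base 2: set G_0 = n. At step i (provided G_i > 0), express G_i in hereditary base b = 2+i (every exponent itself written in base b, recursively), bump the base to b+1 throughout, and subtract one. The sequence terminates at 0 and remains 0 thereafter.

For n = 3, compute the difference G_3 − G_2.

-1

(0) 3|_2 = 2 + 1 ↦ 3 + 1|_3 = 4 ⇒ 3
(1) 3|_3 = 3 ↦ 4|_4 = 4 ⇒ 3
(2) 3|_4 = 3 ↦ 3|_5 = 3 ⇒ 2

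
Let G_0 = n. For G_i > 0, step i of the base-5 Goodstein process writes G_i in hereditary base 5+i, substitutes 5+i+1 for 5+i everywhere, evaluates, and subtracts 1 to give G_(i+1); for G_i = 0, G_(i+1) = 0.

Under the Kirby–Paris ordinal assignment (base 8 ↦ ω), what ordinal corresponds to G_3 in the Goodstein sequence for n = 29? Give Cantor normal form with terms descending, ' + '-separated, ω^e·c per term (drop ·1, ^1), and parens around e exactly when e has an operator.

i=0: 29 = 5^2 + 4 (b=5); 5→6: 6^2 + 4 = 40; 40−1 = 39
i=1: 39 = 6^2 + 3 (b=6); 6→7: 7^2 + 3 = 52; 52−1 = 51
i=2: 51 = 7^2 + 2 (b=7); 7→8: 8^2 + 2 = 66; 66−1 = 65
i=3: 65 = 8^2 + 1 (b=8); 8→9: 9^2 + 1 = 82; 82−1 = 81

ω^2 + 1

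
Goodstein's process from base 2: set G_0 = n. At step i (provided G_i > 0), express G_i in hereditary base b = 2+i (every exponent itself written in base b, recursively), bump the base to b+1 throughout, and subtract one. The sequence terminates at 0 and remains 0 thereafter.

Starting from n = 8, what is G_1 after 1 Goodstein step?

80

8 —HB2→ 2^(2 + 1) —bump→ 3^(3 + 1) = 81 —(−1)→ 80
80 —HB3→ 2·3^3 + 2·3^2 + 2·3 + 2 —bump→ 2·4^4 + 2·4^2 + 2·4 + 2 = 554 —(−1)→ 553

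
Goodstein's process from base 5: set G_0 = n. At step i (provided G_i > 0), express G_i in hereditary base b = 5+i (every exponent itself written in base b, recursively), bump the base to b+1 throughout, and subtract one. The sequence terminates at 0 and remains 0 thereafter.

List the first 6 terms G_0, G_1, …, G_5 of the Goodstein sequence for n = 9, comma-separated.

9, 9, 9, 9, 9, 9

step 0: 9 = 5 + 4; sub 6 for 5: 6 + 4; = 10; G_1 = 10−1 = 9
step 1: 9 = 6 + 3; sub 7 for 6: 7 + 3; = 10; G_2 = 10−1 = 9
step 2: 9 = 7 + 2; sub 8 for 7: 8 + 2; = 10; G_3 = 10−1 = 9
step 3: 9 = 8 + 1; sub 9 for 8: 9 + 1; = 10; G_4 = 10−1 = 9
step 4: 9 = 9; sub 10 for 9: 10; = 10; G_5 = 10−1 = 9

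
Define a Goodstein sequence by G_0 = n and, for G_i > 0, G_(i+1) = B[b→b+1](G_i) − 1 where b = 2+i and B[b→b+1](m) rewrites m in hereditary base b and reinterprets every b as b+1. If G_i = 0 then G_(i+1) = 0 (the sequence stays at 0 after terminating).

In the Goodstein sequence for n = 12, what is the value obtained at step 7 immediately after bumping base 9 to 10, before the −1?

G_0=12  [base 2] 2^(2 + 1) + 2^2  →[2↦3]→  3^(3 + 1) + 3^3 = 108  −1 ⇒ G_1=107
G_1=107  [base 3] 3^(3 + 1) + 2·3^2 + 2·3 + 2  →[3↦4]→  4^(4 + 1) + 2·4^2 + 2·4 + 2 = 1066  −1 ⇒ G_2=1065
G_2=1065  [base 4] 4^(4 + 1) + 2·4^2 + 2·4 + 1  →[4↦5]→  5^(5 + 1) + 2·5^2 + 2·5 + 1 = 15686  −1 ⇒ G_3=15685
G_3=15685  [base 5] 5^(5 + 1) + 2·5^2 + 2·5  →[5↦6]→  6^(6 + 1) + 2·6^2 + 2·6 = 280020  −1 ⇒ G_4=280019
G_4=280019  [base 6] 6^(6 + 1) + 2·6^2 + 6 + 5  →[6↦7]→  7^(7 + 1) + 2·7^2 + 7 + 5 = 5764911  −1 ⇒ G_5=5764910
G_5=5764910  [base 7] 7^(7 + 1) + 2·7^2 + 7 + 4  →[7↦8]→  8^(8 + 1) + 2·8^2 + 8 + 4 = 134217868  −1 ⇒ G_6=134217867
G_6=134217867  [base 8] 8^(8 + 1) + 2·8^2 + 8 + 3  →[8↦9]→  9^(9 + 1) + 2·9^2 + 9 + 3 = 3486784575  −1 ⇒ G_7=3486784574
G_7=3486784574  [base 9] 9^(9 + 1) + 2·9^2 + 9 + 2  →[9↦10]→  10^(10 + 1) + 2·10^2 + 10 + 2 = 100000000212  −1 ⇒ G_8=100000000211

100000000212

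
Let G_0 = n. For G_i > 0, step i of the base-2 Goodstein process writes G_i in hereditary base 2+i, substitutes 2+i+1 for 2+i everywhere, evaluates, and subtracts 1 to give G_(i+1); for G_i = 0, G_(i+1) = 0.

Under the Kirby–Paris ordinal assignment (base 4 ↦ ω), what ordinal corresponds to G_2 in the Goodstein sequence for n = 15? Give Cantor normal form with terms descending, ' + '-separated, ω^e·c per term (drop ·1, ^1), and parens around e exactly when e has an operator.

[0] 15 ≡ 2^(2 + 1) + 2^2 + 2 + 1 (base 2). Lift 3: 112. −1: 111.
[1] 111 ≡ 3^(3 + 1) + 3^3 + 3 (base 3). Lift 4: 1284. −1: 1283.
[2] 1283 ≡ 4^(4 + 1) + 4^4 + 3 (base 4). Lift 5: 18753. −1: 18752.

ω^(ω + 1) + ω^ω + 3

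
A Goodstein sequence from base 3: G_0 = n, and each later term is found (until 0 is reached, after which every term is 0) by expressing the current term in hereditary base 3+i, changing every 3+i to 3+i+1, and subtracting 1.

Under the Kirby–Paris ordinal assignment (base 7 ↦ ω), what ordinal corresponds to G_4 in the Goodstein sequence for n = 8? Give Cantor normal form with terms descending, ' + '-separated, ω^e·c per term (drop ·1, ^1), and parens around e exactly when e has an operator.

(0) 8|_3 = 2·3 + 2 ↦ 2·4 + 2|_4 = 10 ⇒ 9
(1) 9|_4 = 2·4 + 1 ↦ 2·5 + 1|_5 = 11 ⇒ 10
(2) 10|_5 = 2·5 ↦ 2·6|_6 = 12 ⇒ 11
(3) 11|_6 = 6 + 5 ↦ 7 + 5|_7 = 12 ⇒ 11

ω + 4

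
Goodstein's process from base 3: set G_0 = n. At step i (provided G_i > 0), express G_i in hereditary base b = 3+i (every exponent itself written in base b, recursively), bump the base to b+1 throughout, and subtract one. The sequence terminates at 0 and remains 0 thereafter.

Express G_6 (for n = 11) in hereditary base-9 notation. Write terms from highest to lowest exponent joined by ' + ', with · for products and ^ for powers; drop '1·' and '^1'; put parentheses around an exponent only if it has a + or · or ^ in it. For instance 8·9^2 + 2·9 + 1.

G_0=11  [base 3] 3^2 + 2  →[3↦4]→  4^2 + 2 = 18  −1 ⇒ G_1=17
G_1=17  [base 4] 4^2 + 1  →[4↦5]→  5^2 + 1 = 26  −1 ⇒ G_2=25
G_2=25  [base 5] 5^2  →[5↦6]→  6^2 = 36  −1 ⇒ G_3=35
G_3=35  [base 6] 5·6 + 5  →[6↦7]→  5·7 + 5 = 40  −1 ⇒ G_4=39
G_4=39  [base 7] 5·7 + 4  →[7↦8]→  5·8 + 4 = 44  −1 ⇒ G_5=43
G_5=43  [base 8] 5·8 + 3  →[8↦9]→  5·9 + 3 = 48  −1 ⇒ G_6=47
G_6=47  [base 9] 5·9 + 2  →[9↦10]→  5·10 + 2 = 52  −1 ⇒ G_7=51

5·9 + 2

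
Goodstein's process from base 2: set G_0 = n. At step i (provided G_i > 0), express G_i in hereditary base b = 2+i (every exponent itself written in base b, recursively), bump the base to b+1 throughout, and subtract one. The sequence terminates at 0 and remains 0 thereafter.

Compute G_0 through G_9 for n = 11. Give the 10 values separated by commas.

[0] 11 ≡ 2^(2 + 1) + 2 + 1 (base 2). Lift 3: 85. −1: 84.
[1] 84 ≡ 3^(3 + 1) + 3 (base 3). Lift 4: 1028. −1: 1027.
[2] 1027 ≡ 4^(4 + 1) + 3 (base 4). Lift 5: 15628. −1: 15627.
[3] 15627 ≡ 5^(5 + 1) + 2 (base 5). Lift 6: 279938. −1: 279937.
[4] 279937 ≡ 6^(6 + 1) + 1 (base 6). Lift 7: 5764802. −1: 5764801.
[5] 5764801 ≡ 7^(7 + 1) (base 7). Lift 8: 134217728. −1: 134217727.
[6] 134217727 ≡ 7·8^8 + 7·8^7 + 7·8^6 + 7·8^5 + 7·8^4 + 7·8^3 + 7·8^2 + 7·8 + 7 (base 8). Lift 9: 2749609303. −1: 2749609302.
[7] 2749609302 ≡ 7·9^9 + 7·9^7 + 7·9^6 + 7·9^5 + 7·9^4 + 7·9^3 + 7·9^2 + 7·9 + 6 (base 9). Lift 10: 70077777776. −1: 70077777775.
[8] 70077777775 ≡ 7·10^10 + 7·10^7 + 7·10^6 + 7·10^5 + 7·10^4 + 7·10^3 + 7·10^2 + 7·10 + 5 (base 10). Lift 11: 1997331745491. −1: 1997331745490.

11, 84, 1027, 15627, 279937, 5764801, 134217727, 2749609302, 70077777775, 1997331745490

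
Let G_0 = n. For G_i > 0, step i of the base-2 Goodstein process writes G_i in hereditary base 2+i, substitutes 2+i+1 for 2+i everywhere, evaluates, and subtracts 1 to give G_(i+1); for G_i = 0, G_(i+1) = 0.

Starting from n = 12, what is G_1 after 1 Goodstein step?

107

G_0=12  [base 2] 2^(2 + 1) + 2^2  →[2↦3]→  3^(3 + 1) + 3^3 = 108  −1 ⇒ G_1=107
G_1=107  [base 3] 3^(3 + 1) + 2·3^2 + 2·3 + 2  →[3↦4]→  4^(4 + 1) + 2·4^2 + 2·4 + 2 = 1066  −1 ⇒ G_2=1065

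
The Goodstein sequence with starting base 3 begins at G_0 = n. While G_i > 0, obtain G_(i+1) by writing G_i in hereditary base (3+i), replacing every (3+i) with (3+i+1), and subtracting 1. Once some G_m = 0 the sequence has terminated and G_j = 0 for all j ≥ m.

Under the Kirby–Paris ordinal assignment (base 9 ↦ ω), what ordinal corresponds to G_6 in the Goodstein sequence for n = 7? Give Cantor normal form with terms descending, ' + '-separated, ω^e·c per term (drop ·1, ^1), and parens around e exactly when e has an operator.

7 —HB3→ 2·3 + 1 —bump→ 2·4 + 1 = 9 —(−1)→ 8
8 —HB4→ 2·4 —bump→ 2·5 = 10 —(−1)→ 9
9 —HB5→ 5 + 4 —bump→ 6 + 4 = 10 —(−1)→ 9
9 —HB6→ 6 + 3 —bump→ 7 + 3 = 10 —(−1)→ 9
9 —HB7→ 7 + 2 —bump→ 8 + 2 = 10 —(−1)→ 9
9 —HB8→ 8 + 1 —bump→ 9 + 1 = 10 —(−1)→ 9

ω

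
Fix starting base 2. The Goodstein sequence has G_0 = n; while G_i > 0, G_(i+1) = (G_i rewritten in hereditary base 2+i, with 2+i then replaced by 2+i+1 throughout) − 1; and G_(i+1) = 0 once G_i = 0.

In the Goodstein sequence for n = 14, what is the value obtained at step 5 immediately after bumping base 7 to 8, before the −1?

G_0=14  [base 2] 2^(2 + 1) + 2^2 + 2  →[2↦3]→  3^(3 + 1) + 3^3 + 3 = 111  −1 ⇒ G_1=110
G_1=110  [base 3] 3^(3 + 1) + 3^3 + 2  →[3↦4]→  4^(4 + 1) + 4^4 + 2 = 1282  −1 ⇒ G_2=1281
G_2=1281  [base 4] 4^(4 + 1) + 4^4 + 1  →[4↦5]→  5^(5 + 1) + 5^5 + 1 = 18751  −1 ⇒ G_3=18750
G_3=18750  [base 5] 5^(5 + 1) + 5^5  →[5↦6]→  6^(6 + 1) + 6^6 = 326592  −1 ⇒ G_4=326591
G_4=326591  [base 6] 6^(6 + 1) + 5·6^5 + 5·6^4 + 5·6^3 + 5·6^2 + 5·6 + 5  →[6↦7]→  7^(7 + 1) + 5·7^5 + 5·7^4 + 5·7^3 + 5·7^2 + 5·7 + 5 = 5862841  −1 ⇒ G_5=5862840

134404972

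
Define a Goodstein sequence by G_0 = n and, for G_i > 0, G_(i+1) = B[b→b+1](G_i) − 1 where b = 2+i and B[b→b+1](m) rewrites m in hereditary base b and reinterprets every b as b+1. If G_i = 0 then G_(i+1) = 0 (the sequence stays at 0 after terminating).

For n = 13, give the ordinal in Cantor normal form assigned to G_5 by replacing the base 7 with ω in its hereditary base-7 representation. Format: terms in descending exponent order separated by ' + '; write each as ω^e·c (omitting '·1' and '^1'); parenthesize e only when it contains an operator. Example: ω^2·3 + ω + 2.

ω^(ω + 1) + ω^3·3 + ω^2·3 + ω·3

(0) 13|_2 = 2^(2 + 1) + 2^2 + 1 ↦ 3^(3 + 1) + 3^3 + 1|_3 = 109 ⇒ 108
(1) 108|_3 = 3^(3 + 1) + 3^3 ↦ 4^(4 + 1) + 4^4|_4 = 1280 ⇒ 1279
(2) 1279|_4 = 4^(4 + 1) + 3·4^3 + 3·4^2 + 3·4 + 3 ↦ 5^(5 + 1) + 3·5^3 + 3·5^2 + 3·5 + 3|_5 = 16093 ⇒ 16092
(3) 16092|_5 = 5^(5 + 1) + 3·5^3 + 3·5^2 + 3·5 + 2 ↦ 6^(6 + 1) + 3·6^3 + 3·6^2 + 3·6 + 2|_6 = 280712 ⇒ 280711
(4) 280711|_6 = 6^(6 + 1) + 3·6^3 + 3·6^2 + 3·6 + 1 ↦ 7^(7 + 1) + 3·7^3 + 3·7^2 + 3·7 + 1|_7 = 5765999 ⇒ 5765998
(5) 5765998|_7 = 7^(7 + 1) + 3·7^3 + 3·7^2 + 3·7 ↦ 8^(8 + 1) + 3·8^3 + 3·8^2 + 3·8|_8 = 134219480 ⇒ 134219479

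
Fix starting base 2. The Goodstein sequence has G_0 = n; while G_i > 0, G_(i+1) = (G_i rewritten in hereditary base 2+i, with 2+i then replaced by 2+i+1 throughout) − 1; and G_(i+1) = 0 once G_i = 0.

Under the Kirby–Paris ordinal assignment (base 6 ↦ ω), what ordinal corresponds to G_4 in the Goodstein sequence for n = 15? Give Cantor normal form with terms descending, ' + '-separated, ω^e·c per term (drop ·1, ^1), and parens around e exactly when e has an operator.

G_0 = 15. HB_2(15) = 2^(2 + 1) + 2^2 + 2 + 1. Bump = 112. G_1 = 111.
G_1 = 111. HB_3(111) = 3^(3 + 1) + 3^3 + 3. Bump = 1284. G_2 = 1283.
G_2 = 1283. HB_4(1283) = 4^(4 + 1) + 4^4 + 3. Bump = 18753. G_3 = 18752.
G_3 = 18752. HB_5(18752) = 5^(5 + 1) + 5^5 + 2. Bump = 326594. G_4 = 326593.
G_4 = 326593. HB_6(326593) = 6^(6 + 1) + 6^6 + 1. Bump = 6588345. G_5 = 6588344.

ω^(ω + 1) + ω^ω + 1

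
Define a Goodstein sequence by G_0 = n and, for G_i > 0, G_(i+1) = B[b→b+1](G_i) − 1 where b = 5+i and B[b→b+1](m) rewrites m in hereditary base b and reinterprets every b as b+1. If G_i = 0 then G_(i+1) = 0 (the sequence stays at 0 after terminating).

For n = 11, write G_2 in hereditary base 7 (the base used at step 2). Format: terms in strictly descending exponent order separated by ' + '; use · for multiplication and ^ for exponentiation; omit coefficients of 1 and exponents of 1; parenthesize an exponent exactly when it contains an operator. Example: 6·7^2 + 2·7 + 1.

step 0: 11 = 2·5 + 1; sub 6 for 5: 2·6 + 1; = 13; G_1 = 13−1 = 12
step 1: 12 = 2·6; sub 7 for 6: 2·7; = 14; G_2 = 14−1 = 13
step 2: 13 = 7 + 6; sub 8 for 7: 8 + 6; = 14; G_3 = 14−1 = 13

7 + 6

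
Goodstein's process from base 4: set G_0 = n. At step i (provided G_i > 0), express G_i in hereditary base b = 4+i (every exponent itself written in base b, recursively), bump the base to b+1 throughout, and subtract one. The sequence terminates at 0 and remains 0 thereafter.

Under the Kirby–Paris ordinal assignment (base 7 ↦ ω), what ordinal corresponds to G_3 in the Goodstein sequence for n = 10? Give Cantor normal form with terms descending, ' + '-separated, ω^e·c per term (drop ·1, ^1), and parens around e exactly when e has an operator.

ω + 6

step 0: 10 = 2·4 + 2; sub 5 for 4: 2·5 + 2; = 12; G_1 = 12−1 = 11
step 1: 11 = 2·5 + 1; sub 6 for 5: 2·6 + 1; = 13; G_2 = 13−1 = 12
step 2: 12 = 2·6; sub 7 for 6: 2·7; = 14; G_3 = 14−1 = 13
step 3: 13 = 7 + 6; sub 8 for 7: 8 + 6; = 14; G_4 = 14−1 = 13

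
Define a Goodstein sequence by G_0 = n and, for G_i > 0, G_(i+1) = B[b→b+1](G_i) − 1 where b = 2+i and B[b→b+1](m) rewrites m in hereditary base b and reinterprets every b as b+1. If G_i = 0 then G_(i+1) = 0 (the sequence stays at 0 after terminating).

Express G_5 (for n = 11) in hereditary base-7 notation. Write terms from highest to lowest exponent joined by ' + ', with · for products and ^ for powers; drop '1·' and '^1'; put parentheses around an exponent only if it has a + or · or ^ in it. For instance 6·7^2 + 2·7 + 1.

7^(7 + 1)

(0) 11|_2 = 2^(2 + 1) + 2 + 1 ↦ 3^(3 + 1) + 3 + 1|_3 = 85 ⇒ 84
(1) 84|_3 = 3^(3 + 1) + 3 ↦ 4^(4 + 1) + 4|_4 = 1028 ⇒ 1027
(2) 1027|_4 = 4^(4 + 1) + 3 ↦ 5^(5 + 1) + 3|_5 = 15628 ⇒ 15627
(3) 15627|_5 = 5^(5 + 1) + 2 ↦ 6^(6 + 1) + 2|_6 = 279938 ⇒ 279937
(4) 279937|_6 = 6^(6 + 1) + 1 ↦ 7^(7 + 1) + 1|_7 = 5764802 ⇒ 5764801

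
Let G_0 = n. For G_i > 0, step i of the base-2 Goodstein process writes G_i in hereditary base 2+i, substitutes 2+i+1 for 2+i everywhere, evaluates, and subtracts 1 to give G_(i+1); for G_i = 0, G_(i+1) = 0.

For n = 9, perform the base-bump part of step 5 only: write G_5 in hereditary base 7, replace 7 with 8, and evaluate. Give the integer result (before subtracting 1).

50333400

base 2: 9 = 2^(2 + 1) + 1; at 3: 3^(3 + 1) + 1 = 82; next = 81
base 3: 81 = 3^(3 + 1); at 4: 4^(4 + 1) = 1024; next = 1023
base 4: 1023 = 3·4^4 + 3·4^3 + 3·4^2 + 3·4 + 3; at 5: 3·5^5 + 3·5^3 + 3·5^2 + 3·5 + 3 = 9843; next = 9842
base 5: 9842 = 3·5^5 + 3·5^3 + 3·5^2 + 3·5 + 2; at 6: 3·6^6 + 3·6^3 + 3·6^2 + 3·6 + 2 = 140744; next = 140743
base 6: 140743 = 3·6^6 + 3·6^3 + 3·6^2 + 3·6 + 1; at 7: 3·7^7 + 3·7^3 + 3·7^2 + 3·7 + 1 = 2471827; next = 2471826
base 7: 2471826 = 3·7^7 + 3·7^3 + 3·7^2 + 3·7; at 8: 3·8^8 + 3·8^3 + 3·8^2 + 3·8 = 50333400; next = 50333399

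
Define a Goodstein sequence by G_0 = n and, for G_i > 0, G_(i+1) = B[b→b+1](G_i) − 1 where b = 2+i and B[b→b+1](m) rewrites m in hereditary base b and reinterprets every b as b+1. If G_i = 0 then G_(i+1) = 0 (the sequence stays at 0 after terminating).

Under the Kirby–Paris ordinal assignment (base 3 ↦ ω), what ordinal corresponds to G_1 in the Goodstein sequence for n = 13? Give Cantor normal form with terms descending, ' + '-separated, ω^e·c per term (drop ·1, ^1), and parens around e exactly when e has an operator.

ω^(ω + 1) + ω^ω

[0] 13 ≡ 2^(2 + 1) + 2^2 + 1 (base 2). Lift 3: 109. −1: 108.
[1] 108 ≡ 3^(3 + 1) + 3^3 (base 3). Lift 4: 1280. −1: 1279.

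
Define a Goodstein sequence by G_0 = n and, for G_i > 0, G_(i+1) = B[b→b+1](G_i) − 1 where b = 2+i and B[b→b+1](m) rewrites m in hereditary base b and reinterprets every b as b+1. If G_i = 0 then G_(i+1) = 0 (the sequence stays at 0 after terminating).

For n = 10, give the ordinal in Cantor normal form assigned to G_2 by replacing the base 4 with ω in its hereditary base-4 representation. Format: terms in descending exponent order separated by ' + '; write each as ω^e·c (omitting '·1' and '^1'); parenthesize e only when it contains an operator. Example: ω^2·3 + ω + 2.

(0) 10|_2 = 2^(2 + 1) + 2 ↦ 3^(3 + 1) + 3|_3 = 84 ⇒ 83
(1) 83|_3 = 3^(3 + 1) + 2 ↦ 4^(4 + 1) + 2|_4 = 1026 ⇒ 1025
(2) 1025|_4 = 4^(4 + 1) + 1 ↦ 5^(5 + 1) + 1|_5 = 15626 ⇒ 15625

ω^(ω + 1) + 1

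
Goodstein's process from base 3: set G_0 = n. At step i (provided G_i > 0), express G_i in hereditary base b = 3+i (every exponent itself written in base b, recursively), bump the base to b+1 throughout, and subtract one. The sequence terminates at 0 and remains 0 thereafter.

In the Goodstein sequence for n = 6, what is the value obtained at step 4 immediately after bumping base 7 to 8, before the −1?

8

base 3: 6 = 2·3; at 4: 2·4 = 8; next = 7
base 4: 7 = 4 + 3; at 5: 5 + 3 = 8; next = 7
base 5: 7 = 5 + 2; at 6: 6 + 2 = 8; next = 7
base 6: 7 = 6 + 1; at 7: 7 + 1 = 8; next = 7
base 7: 7 = 7; at 8: 8 = 8; next = 7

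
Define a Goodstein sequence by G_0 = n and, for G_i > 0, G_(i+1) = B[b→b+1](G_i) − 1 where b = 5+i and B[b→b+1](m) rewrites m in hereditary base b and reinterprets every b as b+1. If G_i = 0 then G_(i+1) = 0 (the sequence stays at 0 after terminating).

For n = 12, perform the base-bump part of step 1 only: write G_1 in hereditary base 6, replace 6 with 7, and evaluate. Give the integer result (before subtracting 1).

15

step 0: 12 = 2·5 + 2; sub 6 for 5: 2·6 + 2; = 14; G_1 = 14−1 = 13
step 1: 13 = 2·6 + 1; sub 7 for 6: 2·7 + 1; = 15; G_2 = 15−1 = 14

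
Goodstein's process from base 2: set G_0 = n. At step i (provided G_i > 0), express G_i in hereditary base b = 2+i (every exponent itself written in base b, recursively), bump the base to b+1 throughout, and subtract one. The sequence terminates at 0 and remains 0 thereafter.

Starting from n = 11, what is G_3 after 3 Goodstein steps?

G_0=11  [base 2] 2^(2 + 1) + 2 + 1  →[2↦3]→  3^(3 + 1) + 3 + 1 = 85  −1 ⇒ G_1=84
G_1=84  [base 3] 3^(3 + 1) + 3  →[3↦4]→  4^(4 + 1) + 4 = 1028  −1 ⇒ G_2=1027
G_2=1027  [base 4] 4^(4 + 1) + 3  →[4↦5]→  5^(5 + 1) + 3 = 15628  −1 ⇒ G_3=15627
G_3=15627  [base 5] 5^(5 + 1) + 2  →[5↦6]→  6^(6 + 1) + 2 = 279938  −1 ⇒ G_4=279937

15627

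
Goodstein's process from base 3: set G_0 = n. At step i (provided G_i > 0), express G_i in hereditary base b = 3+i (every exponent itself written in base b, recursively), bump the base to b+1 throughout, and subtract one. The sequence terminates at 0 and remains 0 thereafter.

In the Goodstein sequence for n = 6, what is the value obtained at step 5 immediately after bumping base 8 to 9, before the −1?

7

G_0 = 6. HB_3(6) = 2·3. Bump = 8. G_1 = 7.
G_1 = 7. HB_4(7) = 4 + 3. Bump = 8. G_2 = 7.
G_2 = 7. HB_5(7) = 5 + 2. Bump = 8. G_3 = 7.
G_3 = 7. HB_6(7) = 6 + 1. Bump = 8. G_4 = 7.
G_4 = 7. HB_7(7) = 7. Bump = 8. G_5 = 7.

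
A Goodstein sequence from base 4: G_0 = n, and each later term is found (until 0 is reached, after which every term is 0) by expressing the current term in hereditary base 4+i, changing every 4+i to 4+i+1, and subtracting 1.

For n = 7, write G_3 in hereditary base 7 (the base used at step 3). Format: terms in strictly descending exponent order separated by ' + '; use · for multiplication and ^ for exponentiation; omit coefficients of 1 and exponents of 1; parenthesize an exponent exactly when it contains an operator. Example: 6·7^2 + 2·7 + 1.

7

[0] 7 ≡ 4 + 3 (base 4). Lift 5: 8. −1: 7.
[1] 7 ≡ 5 + 2 (base 5). Lift 6: 8. −1: 7.
[2] 7 ≡ 6 + 1 (base 6). Lift 7: 8. −1: 7.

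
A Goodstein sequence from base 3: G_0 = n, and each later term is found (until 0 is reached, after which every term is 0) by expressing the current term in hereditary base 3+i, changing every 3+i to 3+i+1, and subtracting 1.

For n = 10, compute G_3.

27

[0] 10 ≡ 3^2 + 1 (base 3). Lift 4: 17. −1: 16.
[1] 16 ≡ 4^2 (base 4). Lift 5: 25. −1: 24.
[2] 24 ≡ 4·5 + 4 (base 5). Lift 6: 28. −1: 27.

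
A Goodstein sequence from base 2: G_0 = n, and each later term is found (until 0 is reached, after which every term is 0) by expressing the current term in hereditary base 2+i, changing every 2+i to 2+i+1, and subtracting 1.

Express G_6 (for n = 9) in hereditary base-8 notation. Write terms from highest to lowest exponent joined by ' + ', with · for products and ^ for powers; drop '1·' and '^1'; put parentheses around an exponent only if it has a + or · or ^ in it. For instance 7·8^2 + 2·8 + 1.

base 2: 9 = 2^(2 + 1) + 1; at 3: 3^(3 + 1) + 1 = 82; next = 81
base 3: 81 = 3^(3 + 1); at 4: 4^(4 + 1) = 1024; next = 1023
base 4: 1023 = 3·4^4 + 3·4^3 + 3·4^2 + 3·4 + 3; at 5: 3·5^5 + 3·5^3 + 3·5^2 + 3·5 + 3 = 9843; next = 9842
base 5: 9842 = 3·5^5 + 3·5^3 + 3·5^2 + 3·5 + 2; at 6: 3·6^6 + 3·6^3 + 3·6^2 + 3·6 + 2 = 140744; next = 140743
base 6: 140743 = 3·6^6 + 3·6^3 + 3·6^2 + 3·6 + 1; at 7: 3·7^7 + 3·7^3 + 3·7^2 + 3·7 + 1 = 2471827; next = 2471826
base 7: 2471826 = 3·7^7 + 3·7^3 + 3·7^2 + 3·7; at 8: 3·8^8 + 3·8^3 + 3·8^2 + 3·8 = 50333400; next = 50333399
base 8: 50333399 = 3·8^8 + 3·8^3 + 3·8^2 + 2·8 + 7; at 9: 3·9^9 + 3·9^3 + 3·9^2 + 2·9 + 7 = 1162263922; next = 1162263921

3·8^8 + 3·8^3 + 3·8^2 + 2·8 + 7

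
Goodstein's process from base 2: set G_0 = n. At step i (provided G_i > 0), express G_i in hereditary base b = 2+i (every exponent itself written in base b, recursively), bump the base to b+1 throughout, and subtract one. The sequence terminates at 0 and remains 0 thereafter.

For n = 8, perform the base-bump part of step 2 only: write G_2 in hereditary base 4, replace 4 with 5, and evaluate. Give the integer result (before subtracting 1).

i=0: 8 = 2^(2 + 1) (b=2); 2→3: 3^(3 + 1) = 81; 81−1 = 80
i=1: 80 = 2·3^3 + 2·3^2 + 2·3 + 2 (b=3); 3→4: 2·4^4 + 2·4^2 + 2·4 + 2 = 554; 554−1 = 553
i=2: 553 = 2·4^4 + 2·4^2 + 2·4 + 1 (b=4); 4→5: 2·5^5 + 2·5^2 + 2·5 + 1 = 6311; 6311−1 = 6310

6311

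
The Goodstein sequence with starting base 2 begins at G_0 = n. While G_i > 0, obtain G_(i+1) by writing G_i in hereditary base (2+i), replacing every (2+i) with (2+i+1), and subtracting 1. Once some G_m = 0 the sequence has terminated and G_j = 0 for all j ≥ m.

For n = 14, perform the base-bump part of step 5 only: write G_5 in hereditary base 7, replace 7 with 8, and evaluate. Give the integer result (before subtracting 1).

G_0 = 14. HB_2(14) = 2^(2 + 1) + 2^2 + 2. Bump = 111. G_1 = 110.
G_1 = 110. HB_3(110) = 3^(3 + 1) + 3^3 + 2. Bump = 1282. G_2 = 1281.
G_2 = 1281. HB_4(1281) = 4^(4 + 1) + 4^4 + 1. Bump = 18751. G_3 = 18750.
G_3 = 18750. HB_5(18750) = 5^(5 + 1) + 5^5. Bump = 326592. G_4 = 326591.
G_4 = 326591. HB_6(326591) = 6^(6 + 1) + 5·6^5 + 5·6^4 + 5·6^3 + 5·6^2 + 5·6 + 5. Bump = 5862841. G_5 = 5862840.
G_5 = 5862840. HB_7(5862840) = 7^(7 + 1) + 5·7^5 + 5·7^4 + 5·7^3 + 5·7^2 + 5·7 + 4. Bump = 134404972. G_6 = 134404971.

134404972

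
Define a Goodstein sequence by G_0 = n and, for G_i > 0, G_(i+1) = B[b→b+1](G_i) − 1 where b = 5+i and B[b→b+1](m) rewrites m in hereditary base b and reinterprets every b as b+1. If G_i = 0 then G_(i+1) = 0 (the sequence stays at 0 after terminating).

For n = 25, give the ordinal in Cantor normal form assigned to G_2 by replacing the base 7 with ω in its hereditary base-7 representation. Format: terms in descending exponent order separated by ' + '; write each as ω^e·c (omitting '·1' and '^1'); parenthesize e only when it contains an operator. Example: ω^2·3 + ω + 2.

ω·5 + 4

base 5: 25 = 5^2; at 6: 6^2 = 36; next = 35
base 6: 35 = 5·6 + 5; at 7: 5·7 + 5 = 40; next = 39
base 7: 39 = 5·7 + 4; at 8: 5·8 + 4 = 44; next = 43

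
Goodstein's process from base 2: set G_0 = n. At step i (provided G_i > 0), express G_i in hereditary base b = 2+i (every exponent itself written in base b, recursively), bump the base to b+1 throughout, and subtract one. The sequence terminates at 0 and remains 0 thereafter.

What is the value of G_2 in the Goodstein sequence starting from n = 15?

i=0: 15 = 2^(2 + 1) + 2^2 + 2 + 1 (b=2); 2→3: 3^(3 + 1) + 3^3 + 3 + 1 = 112; 112−1 = 111
i=1: 111 = 3^(3 + 1) + 3^3 + 3 (b=3); 3→4: 4^(4 + 1) + 4^4 + 4 = 1284; 1284−1 = 1283

1283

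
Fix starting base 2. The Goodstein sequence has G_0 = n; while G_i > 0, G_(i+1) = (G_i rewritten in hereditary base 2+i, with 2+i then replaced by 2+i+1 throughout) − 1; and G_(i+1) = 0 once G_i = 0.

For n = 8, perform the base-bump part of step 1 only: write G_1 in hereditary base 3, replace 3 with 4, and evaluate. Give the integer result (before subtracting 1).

554

8 —HB2→ 2^(2 + 1) —bump→ 3^(3 + 1) = 81 —(−1)→ 80
80 —HB3→ 2·3^3 + 2·3^2 + 2·3 + 2 —bump→ 2·4^4 + 2·4^2 + 2·4 + 2 = 554 —(−1)→ 553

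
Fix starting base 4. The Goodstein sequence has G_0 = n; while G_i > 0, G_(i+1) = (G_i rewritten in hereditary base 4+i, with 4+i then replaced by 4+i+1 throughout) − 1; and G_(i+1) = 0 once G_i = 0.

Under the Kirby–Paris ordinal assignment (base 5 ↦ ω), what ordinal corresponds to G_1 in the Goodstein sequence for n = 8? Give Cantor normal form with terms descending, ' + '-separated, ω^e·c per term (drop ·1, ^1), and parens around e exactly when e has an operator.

ω + 4

i=0: 8 = 2·4 (b=4); 4→5: 2·5 = 10; 10−1 = 9
i=1: 9 = 5 + 4 (b=5); 5→6: 6 + 4 = 10; 10−1 = 9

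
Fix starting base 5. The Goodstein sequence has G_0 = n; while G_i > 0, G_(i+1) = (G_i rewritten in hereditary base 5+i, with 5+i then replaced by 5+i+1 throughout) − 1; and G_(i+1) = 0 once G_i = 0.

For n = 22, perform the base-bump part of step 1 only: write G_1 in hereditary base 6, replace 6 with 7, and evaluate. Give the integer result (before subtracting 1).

G_0 = 22. HB_5(22) = 4·5 + 2. Bump = 26. G_1 = 25.
G_1 = 25. HB_6(25) = 4·6 + 1. Bump = 29. G_2 = 28.

29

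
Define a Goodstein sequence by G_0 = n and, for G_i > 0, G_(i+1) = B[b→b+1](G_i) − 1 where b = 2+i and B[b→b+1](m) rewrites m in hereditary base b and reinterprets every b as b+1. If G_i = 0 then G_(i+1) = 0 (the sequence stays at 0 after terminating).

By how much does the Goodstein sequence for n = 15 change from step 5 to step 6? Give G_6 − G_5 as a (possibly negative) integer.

G_0 = 15. HB_2(15) = 2^(2 + 1) + 2^2 + 2 + 1. Bump = 112. G_1 = 111.
G_1 = 111. HB_3(111) = 3^(3 + 1) + 3^3 + 3. Bump = 1284. G_2 = 1283.
G_2 = 1283. HB_4(1283) = 4^(4 + 1) + 4^4 + 3. Bump = 18753. G_3 = 18752.
G_3 = 18752. HB_5(18752) = 5^(5 + 1) + 5^5 + 2. Bump = 326594. G_4 = 326593.
G_4 = 326593. HB_6(326593) = 6^(6 + 1) + 6^6 + 1. Bump = 6588345. G_5 = 6588344.
G_5 = 6588344. HB_7(6588344) = 7^(7 + 1) + 7^7. Bump = 150994944. G_6 = 150994943.

144406599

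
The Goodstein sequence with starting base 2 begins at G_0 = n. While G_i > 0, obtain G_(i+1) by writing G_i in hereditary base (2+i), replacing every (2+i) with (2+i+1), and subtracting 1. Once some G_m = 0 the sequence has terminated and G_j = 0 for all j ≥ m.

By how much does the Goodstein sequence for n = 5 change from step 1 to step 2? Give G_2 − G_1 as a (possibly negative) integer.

i=0: 5 = 2^2 + 1 (b=2); 2→3: 3^3 + 1 = 28; 28−1 = 27
i=1: 27 = 3^3 (b=3); 3→4: 4^4 = 256; 256−1 = 255

228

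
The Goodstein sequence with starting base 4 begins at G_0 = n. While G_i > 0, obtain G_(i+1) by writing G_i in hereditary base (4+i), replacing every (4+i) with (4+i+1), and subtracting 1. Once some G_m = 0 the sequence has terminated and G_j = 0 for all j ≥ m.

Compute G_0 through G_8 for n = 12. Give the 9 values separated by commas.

12, 14, 15, 16, 17, 18, 19, 19, 19

[0] 12 ≡ 3·4 (base 4). Lift 5: 15. −1: 14.
[1] 14 ≡ 2·5 + 4 (base 5). Lift 6: 16. −1: 15.
[2] 15 ≡ 2·6 + 3 (base 6). Lift 7: 17. −1: 16.
[3] 16 ≡ 2·7 + 2 (base 7). Lift 8: 18. −1: 17.
[4] 17 ≡ 2·8 + 1 (base 8). Lift 9: 19. −1: 18.
[5] 18 ≡ 2·9 (base 9). Lift 10: 20. −1: 19.
[6] 19 ≡ 10 + 9 (base 10). Lift 11: 20. −1: 19.
[7] 19 ≡ 11 + 8 (base 11). Lift 12: 20. −1: 19.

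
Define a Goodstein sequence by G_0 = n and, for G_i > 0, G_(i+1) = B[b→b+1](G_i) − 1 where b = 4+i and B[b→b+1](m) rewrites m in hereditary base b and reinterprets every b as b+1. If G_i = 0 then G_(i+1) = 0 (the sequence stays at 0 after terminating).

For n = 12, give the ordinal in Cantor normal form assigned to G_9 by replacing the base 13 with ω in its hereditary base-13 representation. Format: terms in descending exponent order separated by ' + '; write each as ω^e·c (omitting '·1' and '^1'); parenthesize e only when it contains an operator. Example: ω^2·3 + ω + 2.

i=0: 12 = 3·4 (b=4); 4→5: 3·5 = 15; 15−1 = 14
i=1: 14 = 2·5 + 4 (b=5); 5→6: 2·6 + 4 = 16; 16−1 = 15
i=2: 15 = 2·6 + 3 (b=6); 6→7: 2·7 + 3 = 17; 17−1 = 16
i=3: 16 = 2·7 + 2 (b=7); 7→8: 2·8 + 2 = 18; 18−1 = 17
i=4: 17 = 2·8 + 1 (b=8); 8→9: 2·9 + 1 = 19; 19−1 = 18
i=5: 18 = 2·9 (b=9); 9→10: 2·10 = 20; 20−1 = 19
i=6: 19 = 10 + 9 (b=10); 10→11: 11 + 9 = 20; 20−1 = 19
i=7: 19 = 11 + 8 (b=11); 11→12: 12 + 8 = 20; 20−1 = 19
i=8: 19 = 12 + 7 (b=12); 12→13: 13 + 7 = 20; 20−1 = 19

ω + 6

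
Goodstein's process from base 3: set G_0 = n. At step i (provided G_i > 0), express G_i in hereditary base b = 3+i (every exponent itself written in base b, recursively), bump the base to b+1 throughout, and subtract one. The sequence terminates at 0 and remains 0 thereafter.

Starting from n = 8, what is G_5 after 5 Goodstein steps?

step 0: 8 = 2·3 + 2; sub 4 for 3: 2·4 + 2; = 10; G_1 = 10−1 = 9
step 1: 9 = 2·4 + 1; sub 5 for 4: 2·5 + 1; = 11; G_2 = 11−1 = 10
step 2: 10 = 2·5; sub 6 for 5: 2·6; = 12; G_3 = 12−1 = 11
step 3: 11 = 6 + 5; sub 7 for 6: 7 + 5; = 12; G_4 = 12−1 = 11
step 4: 11 = 7 + 4; sub 8 for 7: 8 + 4; = 12; G_5 = 12−1 = 11
step 5: 11 = 8 + 3; sub 9 for 8: 9 + 3; = 12; G_6 = 12−1 = 11

11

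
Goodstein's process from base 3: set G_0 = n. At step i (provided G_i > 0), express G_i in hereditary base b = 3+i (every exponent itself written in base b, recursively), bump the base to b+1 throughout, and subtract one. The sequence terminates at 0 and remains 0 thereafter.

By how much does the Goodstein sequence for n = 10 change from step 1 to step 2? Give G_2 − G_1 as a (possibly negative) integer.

step 0: 10 = 3^2 + 1; sub 4 for 3: 4^2 + 1; = 17; G_1 = 17−1 = 16
step 1: 16 = 4^2; sub 5 for 4: 5^2; = 25; G_2 = 25−1 = 24

8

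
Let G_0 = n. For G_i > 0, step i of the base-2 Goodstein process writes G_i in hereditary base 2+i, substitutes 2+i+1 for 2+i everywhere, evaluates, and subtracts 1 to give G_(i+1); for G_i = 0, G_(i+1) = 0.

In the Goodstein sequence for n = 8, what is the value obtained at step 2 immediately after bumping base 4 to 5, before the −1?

[0] 8 ≡ 2^(2 + 1) (base 2). Lift 3: 81. −1: 80.
[1] 80 ≡ 2·3^3 + 2·3^2 + 2·3 + 2 (base 3). Lift 4: 554. −1: 553.
[2] 553 ≡ 2·4^4 + 2·4^2 + 2·4 + 1 (base 4). Lift 5: 6311. −1: 6310.

6311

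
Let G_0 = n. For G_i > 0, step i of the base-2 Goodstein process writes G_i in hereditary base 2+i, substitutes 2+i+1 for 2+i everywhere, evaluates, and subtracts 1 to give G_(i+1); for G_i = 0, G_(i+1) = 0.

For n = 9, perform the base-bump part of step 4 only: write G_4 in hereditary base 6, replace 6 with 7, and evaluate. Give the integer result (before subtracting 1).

2471827

9 —HB2→ 2^(2 + 1) + 1 —bump→ 3^(3 + 1) + 1 = 82 —(−1)→ 81
81 —HB3→ 3^(3 + 1) —bump→ 4^(4 + 1) = 1024 —(−1)→ 1023
1023 —HB4→ 3·4^4 + 3·4^3 + 3·4^2 + 3·4 + 3 —bump→ 3·5^5 + 3·5^3 + 3·5^2 + 3·5 + 3 = 9843 —(−1)→ 9842
9842 —HB5→ 3·5^5 + 3·5^3 + 3·5^2 + 3·5 + 2 —bump→ 3·6^6 + 3·6^3 + 3·6^2 + 3·6 + 2 = 140744 —(−1)→ 140743
140743 —HB6→ 3·6^6 + 3·6^3 + 3·6^2 + 3·6 + 1 —bump→ 3·7^7 + 3·7^3 + 3·7^2 + 3·7 + 1 = 2471827 —(−1)→ 2471826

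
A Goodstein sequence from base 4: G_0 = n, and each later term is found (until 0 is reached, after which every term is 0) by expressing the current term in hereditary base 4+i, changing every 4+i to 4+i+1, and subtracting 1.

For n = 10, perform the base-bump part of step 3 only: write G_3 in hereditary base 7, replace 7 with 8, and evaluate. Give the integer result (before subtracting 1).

(0) 10|_4 = 2·4 + 2 ↦ 2·5 + 2|_5 = 12 ⇒ 11
(1) 11|_5 = 2·5 + 1 ↦ 2·6 + 1|_6 = 13 ⇒ 12
(2) 12|_6 = 2·6 ↦ 2·7|_7 = 14 ⇒ 13
(3) 13|_7 = 7 + 6 ↦ 8 + 6|_8 = 14 ⇒ 13

14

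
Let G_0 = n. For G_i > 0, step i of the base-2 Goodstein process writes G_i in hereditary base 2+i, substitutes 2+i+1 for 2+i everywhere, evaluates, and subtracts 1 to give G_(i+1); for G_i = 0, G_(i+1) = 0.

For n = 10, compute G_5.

4215754

(0) 10|_2 = 2^(2 + 1) + 2 ↦ 3^(3 + 1) + 3|_3 = 84 ⇒ 83
(1) 83|_3 = 3^(3 + 1) + 2 ↦ 4^(4 + 1) + 2|_4 = 1026 ⇒ 1025
(2) 1025|_4 = 4^(4 + 1) + 1 ↦ 5^(5 + 1) + 1|_5 = 15626 ⇒ 15625
(3) 15625|_5 = 5^(5 + 1) ↦ 6^(6 + 1)|_6 = 279936 ⇒ 279935
(4) 279935|_6 = 5·6^6 + 5·6^5 + 5·6^4 + 5·6^3 + 5·6^2 + 5·6 + 5 ↦ 5·7^7 + 5·7^5 + 5·7^4 + 5·7^3 + 5·7^2 + 5·7 + 5|_7 = 4215755 ⇒ 4215754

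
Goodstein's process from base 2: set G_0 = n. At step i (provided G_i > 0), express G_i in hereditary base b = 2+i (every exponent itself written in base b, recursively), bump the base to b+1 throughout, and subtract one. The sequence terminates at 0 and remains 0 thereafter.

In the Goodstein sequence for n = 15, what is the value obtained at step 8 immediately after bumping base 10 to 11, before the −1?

3138578427935

i=0: 15 = 2^(2 + 1) + 2^2 + 2 + 1 (b=2); 2→3: 3^(3 + 1) + 3^3 + 3 + 1 = 112; 112−1 = 111
i=1: 111 = 3^(3 + 1) + 3^3 + 3 (b=3); 3→4: 4^(4 + 1) + 4^4 + 4 = 1284; 1284−1 = 1283
i=2: 1283 = 4^(4 + 1) + 4^4 + 3 (b=4); 4→5: 5^(5 + 1) + 5^5 + 3 = 18753; 18753−1 = 18752
i=3: 18752 = 5^(5 + 1) + 5^5 + 2 (b=5); 5→6: 6^(6 + 1) + 6^6 + 2 = 326594; 326594−1 = 326593
i=4: 326593 = 6^(6 + 1) + 6^6 + 1 (b=6); 6→7: 7^(7 + 1) + 7^7 + 1 = 6588345; 6588345−1 = 6588344
i=5: 6588344 = 7^(7 + 1) + 7^7 (b=7); 7→8: 8^(8 + 1) + 8^8 = 150994944; 150994944−1 = 150994943
i=6: 150994943 = 8^(8 + 1) + 7·8^7 + 7·8^6 + 7·8^5 + 7·8^4 + 7·8^3 + 7·8^2 + 7·8 + 7 (b=8); 8→9: 9^(9 + 1) + 7·9^7 + 7·9^6 + 7·9^5 + 7·9^4 + 7·9^3 + 7·9^2 + 7·9 + 7 = 3524450281; 3524450281−1 = 3524450280
i=7: 3524450280 = 9^(9 + 1) + 7·9^7 + 7·9^6 + 7·9^5 + 7·9^4 + 7·9^3 + 7·9^2 + 7·9 + 6 (b=9); 9→10: 10^(10 + 1) + 7·10^7 + 7·10^6 + 7·10^5 + 7·10^4 + 7·10^3 + 7·10^2 + 7·10 + 6 = 100077777776; 100077777776−1 = 100077777775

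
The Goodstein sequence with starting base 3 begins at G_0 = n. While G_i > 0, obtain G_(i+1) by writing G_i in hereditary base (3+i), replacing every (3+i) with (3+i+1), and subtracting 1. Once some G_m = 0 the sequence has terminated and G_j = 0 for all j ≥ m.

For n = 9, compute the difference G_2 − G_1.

2

9 —HB3→ 3^2 —bump→ 4^2 = 16 —(−1)→ 15
15 —HB4→ 3·4 + 3 —bump→ 3·5 + 3 = 18 —(−1)→ 17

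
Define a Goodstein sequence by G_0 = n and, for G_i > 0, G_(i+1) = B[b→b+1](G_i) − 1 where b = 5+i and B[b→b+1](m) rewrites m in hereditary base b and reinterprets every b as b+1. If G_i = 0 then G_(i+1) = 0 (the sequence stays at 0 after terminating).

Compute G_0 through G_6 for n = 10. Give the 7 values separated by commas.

10, 11, 11, 11, 11, 11, 11

(0) 10|_5 = 2·5 ↦ 2·6|_6 = 12 ⇒ 11
(1) 11|_6 = 6 + 5 ↦ 7 + 5|_7 = 12 ⇒ 11
(2) 11|_7 = 7 + 4 ↦ 8 + 4|_8 = 12 ⇒ 11
(3) 11|_8 = 8 + 3 ↦ 9 + 3|_9 = 12 ⇒ 11
(4) 11|_9 = 9 + 2 ↦ 10 + 2|_10 = 12 ⇒ 11
(5) 11|_10 = 10 + 1 ↦ 11 + 1|_11 = 12 ⇒ 11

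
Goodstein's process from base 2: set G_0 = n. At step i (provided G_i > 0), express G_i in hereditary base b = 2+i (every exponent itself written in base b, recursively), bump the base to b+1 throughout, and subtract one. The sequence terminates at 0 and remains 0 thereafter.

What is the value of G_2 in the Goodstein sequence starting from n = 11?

base 2: 11 = 2^(2 + 1) + 2 + 1; at 3: 3^(3 + 1) + 3 + 1 = 85; next = 84
base 3: 84 = 3^(3 + 1) + 3; at 4: 4^(4 + 1) + 4 = 1028; next = 1027

1027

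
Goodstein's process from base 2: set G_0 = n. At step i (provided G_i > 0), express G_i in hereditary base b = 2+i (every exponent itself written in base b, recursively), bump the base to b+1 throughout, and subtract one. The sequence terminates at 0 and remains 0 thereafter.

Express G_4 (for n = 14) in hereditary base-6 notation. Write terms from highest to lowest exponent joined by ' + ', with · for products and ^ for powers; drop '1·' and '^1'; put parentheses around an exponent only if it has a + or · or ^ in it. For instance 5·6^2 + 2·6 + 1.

14 —HB2→ 2^(2 + 1) + 2^2 + 2 —bump→ 3^(3 + 1) + 3^3 + 3 = 111 —(−1)→ 110
110 —HB3→ 3^(3 + 1) + 3^3 + 2 —bump→ 4^(4 + 1) + 4^4 + 2 = 1282 —(−1)→ 1281
1281 —HB4→ 4^(4 + 1) + 4^4 + 1 —bump→ 5^(5 + 1) + 5^5 + 1 = 18751 —(−1)→ 18750
18750 —HB5→ 5^(5 + 1) + 5^5 —bump→ 6^(6 + 1) + 6^6 = 326592 —(−1)→ 326591
326591 —HB6→ 6^(6 + 1) + 5·6^5 + 5·6^4 + 5·6^3 + 5·6^2 + 5·6 + 5 —bump→ 7^(7 + 1) + 5·7^5 + 5·7^4 + 5·7^3 + 5·7^2 + 5·7 + 5 = 5862841 —(−1)→ 5862840

6^(6 + 1) + 5·6^5 + 5·6^4 + 5·6^3 + 5·6^2 + 5·6 + 5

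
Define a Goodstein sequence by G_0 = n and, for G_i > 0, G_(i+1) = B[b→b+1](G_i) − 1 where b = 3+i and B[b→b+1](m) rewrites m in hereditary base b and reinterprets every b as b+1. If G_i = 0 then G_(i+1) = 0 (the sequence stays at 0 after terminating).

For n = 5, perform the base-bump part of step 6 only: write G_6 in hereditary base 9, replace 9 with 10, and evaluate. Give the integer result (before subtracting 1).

2

5 —HB3→ 3 + 2 —bump→ 4 + 2 = 6 —(−1)→ 5
5 —HB4→ 4 + 1 —bump→ 5 + 1 = 6 —(−1)→ 5
5 —HB5→ 5 —bump→ 6 = 6 —(−1)→ 5
5 —HB6→ 5 —bump→ 5 = 5 —(−1)→ 4
4 —HB7→ 4 —bump→ 4 = 4 —(−1)→ 3
3 —HB8→ 3 —bump→ 3 = 3 —(−1)→ 2
2 —HB9→ 2 —bump→ 2 = 2 —(−1)→ 1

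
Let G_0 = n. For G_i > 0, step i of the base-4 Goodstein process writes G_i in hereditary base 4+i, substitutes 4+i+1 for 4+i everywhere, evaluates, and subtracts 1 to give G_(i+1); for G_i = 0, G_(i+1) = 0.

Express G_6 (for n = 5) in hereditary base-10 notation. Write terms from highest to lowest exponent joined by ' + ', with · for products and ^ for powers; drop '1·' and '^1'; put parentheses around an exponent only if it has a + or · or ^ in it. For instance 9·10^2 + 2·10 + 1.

step 0: 5 = 4 + 1; sub 5 for 4: 5 + 1; = 6; G_1 = 6−1 = 5
step 1: 5 = 5; sub 6 for 5: 6; = 6; G_2 = 6−1 = 5
step 2: 5 = 5; sub 7 for 6: 5; = 5; G_3 = 5−1 = 4
step 3: 4 = 4; sub 8 for 7: 4; = 4; G_4 = 4−1 = 3
step 4: 3 = 3; sub 9 for 8: 3; = 3; G_5 = 3−1 = 2
step 5: 2 = 2; sub 10 for 9: 2; = 2; G_6 = 2−1 = 1
step 6: 1 = 1; sub 11 for 10: 1; = 1; G_7 = 1−1 = 0

1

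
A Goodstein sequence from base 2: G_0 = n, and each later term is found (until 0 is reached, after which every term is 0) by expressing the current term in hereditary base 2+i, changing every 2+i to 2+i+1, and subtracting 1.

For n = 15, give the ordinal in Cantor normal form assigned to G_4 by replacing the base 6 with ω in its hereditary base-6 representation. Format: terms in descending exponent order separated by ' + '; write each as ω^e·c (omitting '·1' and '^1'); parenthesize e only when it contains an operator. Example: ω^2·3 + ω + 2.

ω^(ω + 1) + ω^ω + 1

[0] 15 ≡ 2^(2 + 1) + 2^2 + 2 + 1 (base 2). Lift 3: 112. −1: 111.
[1] 111 ≡ 3^(3 + 1) + 3^3 + 3 (base 3). Lift 4: 1284. −1: 1283.
[2] 1283 ≡ 4^(4 + 1) + 4^4 + 3 (base 4). Lift 5: 18753. −1: 18752.
[3] 18752 ≡ 5^(5 + 1) + 5^5 + 2 (base 5). Lift 6: 326594. −1: 326593.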